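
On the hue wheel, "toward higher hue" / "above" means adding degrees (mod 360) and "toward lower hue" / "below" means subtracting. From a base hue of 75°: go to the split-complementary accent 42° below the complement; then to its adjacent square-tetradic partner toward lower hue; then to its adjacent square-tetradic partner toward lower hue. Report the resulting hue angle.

75 + 138 = 213°   (split-comp 42° ↓)
213 − 90 = 123°   (square ↓)
123 − 90 = 33°   (square ↓)

33°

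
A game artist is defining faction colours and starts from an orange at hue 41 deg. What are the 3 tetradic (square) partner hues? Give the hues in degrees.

131°, 221°, and 311°

41 + 90 = 131°
41 + 180 = 221°
41 + 270 = 311°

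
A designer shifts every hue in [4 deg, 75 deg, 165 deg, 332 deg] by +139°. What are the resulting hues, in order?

143°, 214°, 304°, 111°

4 + 139 = 143°
75 + 139 = 214°
165 + 139 = 304°
332 + 139 = 471 → 471 − 360 = 111°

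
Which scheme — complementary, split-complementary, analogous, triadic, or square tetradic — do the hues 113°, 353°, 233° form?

Sort the hues: 113°, 233°, 353°.
Successive gaps around the wheel: 120°, 120°, 120°.
Three hues equally spaced 120° apart form a triad.

triadic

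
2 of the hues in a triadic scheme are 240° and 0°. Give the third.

120°

A triad places three hues 120° apart.
The full set through 0° is {0°, 120°, 240°}.
Given {0°, 240°}, the missing hue is 120°.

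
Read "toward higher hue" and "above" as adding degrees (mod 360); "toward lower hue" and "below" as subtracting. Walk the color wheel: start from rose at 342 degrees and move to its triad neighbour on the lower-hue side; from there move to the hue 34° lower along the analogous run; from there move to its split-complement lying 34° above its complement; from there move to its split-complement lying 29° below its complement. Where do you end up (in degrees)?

triadic ↓ −120°: 342 − 120 = 222°
analog 34° ↓ −34°: 222 − 34 = 188°
split-comp 34° ↑ +214°: 188 + 214 = 402 → 402 − 360 = 42°
split-comp 29° ↓ +151°: 42 + 151 = 193°

193°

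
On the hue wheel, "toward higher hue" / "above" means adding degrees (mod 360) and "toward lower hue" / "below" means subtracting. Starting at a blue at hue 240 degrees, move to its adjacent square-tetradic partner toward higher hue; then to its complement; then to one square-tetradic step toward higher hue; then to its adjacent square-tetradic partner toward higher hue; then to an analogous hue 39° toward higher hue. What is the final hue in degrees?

240 + 90 = 330°   (square ↑)
330 + 180 = 510 → 510 − 360 = 150°   (complement)
150 + 90 = 240°   (square ↑)
240 + 90 = 330°   (square ↑)
330 + 39 = 369 → 369 − 360 = 9°   (analog 39° ↑)

9°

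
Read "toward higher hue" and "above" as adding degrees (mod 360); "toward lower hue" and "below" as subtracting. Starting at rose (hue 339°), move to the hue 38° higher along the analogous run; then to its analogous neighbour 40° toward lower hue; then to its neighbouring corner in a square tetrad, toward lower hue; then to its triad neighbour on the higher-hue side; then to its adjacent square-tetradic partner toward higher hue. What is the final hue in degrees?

97°

analog 38° ↑ +38°: 339 + 38 = 377 → 377 − 360 = 17°
analog 40° ↓ −40°: 17 − 40 = -23 → -23 + 360 = 337°
square ↓ −90°: 337 − 90 = 247°
triadic ↑ +120°: 247 + 120 = 367 → 367 − 360 = 7°
square ↑ +90°: 7 + 90 = 97°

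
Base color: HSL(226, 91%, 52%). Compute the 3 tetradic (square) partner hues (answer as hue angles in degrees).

316°, 46° and 136°

A square tetradic scheme places four hues every 90°.
226 + 90 = 316°
226 + 180 = 406 → 406 − 360 = 46°
226 + 270 = 496 → 496 − 360 = 136°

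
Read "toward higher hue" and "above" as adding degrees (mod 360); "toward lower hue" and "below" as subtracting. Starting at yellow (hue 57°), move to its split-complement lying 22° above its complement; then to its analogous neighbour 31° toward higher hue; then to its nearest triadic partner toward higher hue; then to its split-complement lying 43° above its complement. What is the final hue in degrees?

+202° (split-comp 22° ↑): 57 + 202 = 259°
+31° (analog 31° ↑): 259 + 31 = 290°
+120° (triadic ↑): 290 + 120 = 410 → 410 − 360 = 50°
+223° (split-comp 43° ↑): 50 + 223 = 273°

273°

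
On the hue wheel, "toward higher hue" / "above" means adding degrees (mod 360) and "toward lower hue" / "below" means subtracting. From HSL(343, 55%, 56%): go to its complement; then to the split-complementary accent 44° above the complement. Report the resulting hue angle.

27°

+180° (complement): 343 + 180 = 523 → 523 − 360 = 163°
+224° (split-comp 44° ↑): 163 + 224 = 387 → 387 − 360 = 27°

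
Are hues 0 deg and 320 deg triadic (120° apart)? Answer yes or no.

Angular distance: |0 − 320| = 320; shorter arc = 360 − 320 = 40°.
Triadic (120° apart) requires 120°.

no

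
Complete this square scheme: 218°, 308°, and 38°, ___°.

128°

A square tetradic scheme places four hues every 90°.
The full set through 38° is {38°, 128°, 218°, 308°}.
Given {38°, 218°, 308°}, the missing hue is 128°.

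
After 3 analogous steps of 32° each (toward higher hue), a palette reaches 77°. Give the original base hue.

3 steps of 32° (toward higher hue) give a net shift of +96°.
Start = end − shift: 77 − 96 = -19 → -19 + 360 = 341°

341°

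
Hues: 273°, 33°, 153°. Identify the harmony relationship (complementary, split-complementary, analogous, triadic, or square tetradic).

Sort the hues: 33°, 153°, 273°.
Successive gaps around the wheel: 120°, 120°, 120°.
Three hues equally spaced 120° apart form a triad.

triadic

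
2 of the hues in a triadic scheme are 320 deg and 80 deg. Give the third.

200°

A triad places three hues 120° apart.
The full set through 80° is {80°, 200°, 320°}.
Given {80°, 320°}, the missing hue is 200°.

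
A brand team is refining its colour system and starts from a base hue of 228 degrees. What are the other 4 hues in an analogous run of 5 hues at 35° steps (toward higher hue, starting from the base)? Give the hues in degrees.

Analogous hues sit every 35° along the wheel.
228 + 35 = 263°
228 + 70 = 298°
228 + 105 = 333°
228 + 140 = 368 → 368 − 360 = 8°

263°, 298°, 333°, and 8°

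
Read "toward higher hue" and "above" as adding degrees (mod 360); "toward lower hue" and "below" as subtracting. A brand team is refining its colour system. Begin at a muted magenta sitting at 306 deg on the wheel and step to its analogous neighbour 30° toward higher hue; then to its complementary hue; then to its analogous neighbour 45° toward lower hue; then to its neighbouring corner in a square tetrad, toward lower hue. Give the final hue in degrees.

306 + 30 = 336°   (analog 30° ↑)
336 + 180 = 516 → 516 − 360 = 156°   (complement)
156 − 45 = 111°   (analog 45° ↓)
111 − 90 = 21°   (square ↓)

21°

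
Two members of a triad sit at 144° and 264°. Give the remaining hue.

24°

A triad spaces three hues 120° apart.
The full set is {24°, 144°, 264°}.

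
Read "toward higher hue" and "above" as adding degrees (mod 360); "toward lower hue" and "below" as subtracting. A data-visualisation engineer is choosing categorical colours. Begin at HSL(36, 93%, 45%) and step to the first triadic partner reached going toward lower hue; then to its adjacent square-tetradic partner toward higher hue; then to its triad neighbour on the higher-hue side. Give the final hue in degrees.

−120° (triadic ↓): 36 − 120 = -84 → -84 + 360 = 276°
+90° (square ↑): 276 + 90 = 366 → 366 − 360 = 6°
+120° (triadic ↑): 6 + 120 = 126°

126°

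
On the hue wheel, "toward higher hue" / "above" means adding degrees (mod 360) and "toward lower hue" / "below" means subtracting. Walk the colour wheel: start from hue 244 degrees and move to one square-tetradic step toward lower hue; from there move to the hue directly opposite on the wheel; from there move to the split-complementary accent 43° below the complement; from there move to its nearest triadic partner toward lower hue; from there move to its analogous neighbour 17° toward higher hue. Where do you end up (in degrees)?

8°

244 − 90 = 154°   (square ↓)
154 + 180 = 334°   (complement)
334 + 137 = 471 → 471 − 360 = 111°   (split-comp 43° ↓)
111 − 120 = -9 → -9 + 360 = 351°   (triadic ↓)
351 + 17 = 368 → 368 − 360 = 8°   (analog 17° ↑)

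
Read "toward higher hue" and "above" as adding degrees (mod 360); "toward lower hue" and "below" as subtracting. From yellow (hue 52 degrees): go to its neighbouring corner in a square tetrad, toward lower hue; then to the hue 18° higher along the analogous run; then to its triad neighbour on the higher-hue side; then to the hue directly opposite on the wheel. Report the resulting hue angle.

280°

52 − 90 = -38 → -38 + 360 = 322°   (square ↓)
322 + 18 = 340°   (analog 18° ↑)
340 + 120 = 460 → 460 − 360 = 100°   (triadic ↑)
100 + 180 = 280°   (complement)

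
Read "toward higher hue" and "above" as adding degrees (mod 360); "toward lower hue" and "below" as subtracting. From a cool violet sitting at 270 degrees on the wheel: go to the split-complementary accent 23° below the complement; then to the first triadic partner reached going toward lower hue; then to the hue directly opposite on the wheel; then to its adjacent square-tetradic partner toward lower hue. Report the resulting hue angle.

37°

split-comp 23° ↓ +157°: 270 + 157 = 427 → 427 − 360 = 67°
triadic ↓ −120°: 67 − 120 = -53 → -53 + 360 = 307°
complement +180°: 307 + 180 = 487 → 487 − 360 = 127°
square ↓ −90°: 127 − 90 = 37°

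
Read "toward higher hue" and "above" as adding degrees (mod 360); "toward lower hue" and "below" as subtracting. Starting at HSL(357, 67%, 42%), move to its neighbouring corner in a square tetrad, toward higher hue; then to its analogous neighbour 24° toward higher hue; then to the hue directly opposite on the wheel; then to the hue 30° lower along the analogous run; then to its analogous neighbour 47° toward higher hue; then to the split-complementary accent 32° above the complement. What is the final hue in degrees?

160°

357 + 90 = 447 → 447 − 360 = 87°   (square ↑)
87 + 24 = 111°   (analog 24° ↑)
111 + 180 = 291°   (complement)
291 − 30 = 261°   (analog 30° ↓)
261 + 47 = 308°   (analog 47° ↑)
308 + 212 = 520 → 520 − 360 = 160°   (split-comp 32° ↑)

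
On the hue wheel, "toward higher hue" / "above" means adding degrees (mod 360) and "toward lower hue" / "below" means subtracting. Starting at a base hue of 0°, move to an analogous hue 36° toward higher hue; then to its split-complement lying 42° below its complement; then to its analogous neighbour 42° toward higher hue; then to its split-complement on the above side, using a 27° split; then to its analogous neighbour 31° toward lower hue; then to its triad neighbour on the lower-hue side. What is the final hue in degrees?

+36° (analog 36° ↑): 0 + 36 = 36°
+138° (split-comp 42° ↓): 36 + 138 = 174°
+42° (analog 42° ↑): 174 + 42 = 216°
+207° (split-comp 27° ↑): 216 + 207 = 423 → 423 − 360 = 63°
−31° (analog 31° ↓): 63 − 31 = 32°
−120° (triadic ↓): 32 − 120 = -88 → -88 + 360 = 272°

272°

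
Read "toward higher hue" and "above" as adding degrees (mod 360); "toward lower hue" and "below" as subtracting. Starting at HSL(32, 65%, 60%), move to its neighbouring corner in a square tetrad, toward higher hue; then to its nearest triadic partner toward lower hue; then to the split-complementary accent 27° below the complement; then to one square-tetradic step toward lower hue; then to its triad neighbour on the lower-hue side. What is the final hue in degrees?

305°

square ↑ +90°: 32 + 90 = 122°
triadic ↓ −120°: 122 − 120 = 2°
split-comp 27° ↓ +153°: 2 + 153 = 155°
square ↓ −90°: 155 − 90 = 65°
triadic ↓ −120°: 65 − 120 = -55 → -55 + 360 = 305°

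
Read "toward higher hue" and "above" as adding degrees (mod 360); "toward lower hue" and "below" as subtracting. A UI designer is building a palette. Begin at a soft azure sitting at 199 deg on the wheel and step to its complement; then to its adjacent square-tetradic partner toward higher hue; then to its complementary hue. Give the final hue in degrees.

199 + 180 = 379 → 379 − 360 = 19°   (complement)
19 + 90 = 109°   (square ↑)
109 + 180 = 289°   (complement)

289°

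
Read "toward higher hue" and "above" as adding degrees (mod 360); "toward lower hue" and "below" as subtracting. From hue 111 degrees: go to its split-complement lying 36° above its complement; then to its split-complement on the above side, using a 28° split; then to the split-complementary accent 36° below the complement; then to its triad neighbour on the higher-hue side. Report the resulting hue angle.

split-comp 36° ↑ +216°: 111 + 216 = 327°
split-comp 28° ↑ +208°: 327 + 208 = 535 → 535 − 360 = 175°
split-comp 36° ↓ +144°: 175 + 144 = 319°
triadic ↑ +120°: 319 + 120 = 439 → 439 − 360 = 79°

79°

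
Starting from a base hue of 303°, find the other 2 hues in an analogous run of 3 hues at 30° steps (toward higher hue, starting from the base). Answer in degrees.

333° and 3°

Analogous hues sit every 30° along the wheel.
303 + 30 = 333°
303 + 60 = 363 → 363 − 360 = 3°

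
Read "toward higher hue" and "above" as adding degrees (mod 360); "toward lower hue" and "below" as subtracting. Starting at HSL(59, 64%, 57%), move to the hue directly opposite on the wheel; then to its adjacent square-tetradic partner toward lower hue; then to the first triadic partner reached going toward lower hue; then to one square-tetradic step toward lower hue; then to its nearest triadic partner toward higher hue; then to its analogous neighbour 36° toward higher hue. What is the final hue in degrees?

95°

59 + 180 = 239°   (complement)
239 − 90 = 149°   (square ↓)
149 − 120 = 29°   (triadic ↓)
29 − 90 = -61 → -61 + 360 = 299°   (square ↓)
299 + 120 = 419 → 419 − 360 = 59°   (triadic ↑)
59 + 36 = 95°   (analog 36° ↑)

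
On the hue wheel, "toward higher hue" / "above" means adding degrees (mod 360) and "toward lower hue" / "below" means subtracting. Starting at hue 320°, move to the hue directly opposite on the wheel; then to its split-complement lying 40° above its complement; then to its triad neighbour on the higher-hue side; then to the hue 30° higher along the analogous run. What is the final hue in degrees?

320 + 180 = 500 → 500 − 360 = 140°   (complement)
140 + 220 = 360 → 360 − 360 = 0°   (split-comp 40° ↑)
0 + 120 = 120°   (triadic ↑)
120 + 30 = 150°   (analog 30° ↑)

150°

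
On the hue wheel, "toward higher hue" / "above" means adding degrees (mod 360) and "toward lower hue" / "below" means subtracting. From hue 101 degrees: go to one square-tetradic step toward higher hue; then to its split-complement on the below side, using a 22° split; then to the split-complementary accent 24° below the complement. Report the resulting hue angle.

145°

square ↑ +90°: 101 + 90 = 191°
split-comp 22° ↓ +158°: 191 + 158 = 349°
split-comp 24° ↓ +156°: 349 + 156 = 505 → 505 − 360 = 145°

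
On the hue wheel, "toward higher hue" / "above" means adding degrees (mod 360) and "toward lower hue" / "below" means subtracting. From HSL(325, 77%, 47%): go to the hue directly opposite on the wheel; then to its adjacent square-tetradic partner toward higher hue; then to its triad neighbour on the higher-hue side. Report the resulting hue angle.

complement +180°: 325 + 180 = 505 → 505 − 360 = 145°
square ↑ +90°: 145 + 90 = 235°
triadic ↑ +120°: 235 + 120 = 355°

355°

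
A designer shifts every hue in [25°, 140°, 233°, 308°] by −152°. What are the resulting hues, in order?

25 − 152 = -127 → -127 + 360 = 233°
140 − 152 = -12 → -12 + 360 = 348°
233 − 152 = 81°
308 − 152 = 156°

233°, 348°, 81°, 156°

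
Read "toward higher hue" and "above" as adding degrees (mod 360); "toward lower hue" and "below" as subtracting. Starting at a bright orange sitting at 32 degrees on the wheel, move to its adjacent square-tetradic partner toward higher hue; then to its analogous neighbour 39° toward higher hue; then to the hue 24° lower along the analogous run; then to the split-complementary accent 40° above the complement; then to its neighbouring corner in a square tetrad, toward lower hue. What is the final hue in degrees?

267°

32 + 90 = 122°   (square ↑)
122 + 39 = 161°   (analog 39° ↑)
161 − 24 = 137°   (analog 24° ↓)
137 + 220 = 357°   (split-comp 40° ↑)
357 − 90 = 267°   (square ↓)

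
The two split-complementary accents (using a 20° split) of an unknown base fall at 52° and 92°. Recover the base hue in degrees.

252°

The accents sit 20° either side of the complement, so the complement is their short-arc midpoint on the wheel.
Short-arc midpoint of 52° and 92°: 72°.
Base is 180° from the complement: 72 − 180 = -108 → -108 + 360 = 252°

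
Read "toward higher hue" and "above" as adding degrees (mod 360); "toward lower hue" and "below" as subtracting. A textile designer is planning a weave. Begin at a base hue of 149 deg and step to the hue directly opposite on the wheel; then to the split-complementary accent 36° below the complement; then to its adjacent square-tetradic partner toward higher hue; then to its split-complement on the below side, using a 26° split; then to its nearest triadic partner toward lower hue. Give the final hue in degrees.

+180° (complement): 149 + 180 = 329°
+144° (split-comp 36° ↓): 329 + 144 = 473 → 473 − 360 = 113°
+90° (square ↑): 113 + 90 = 203°
+154° (split-comp 26° ↓): 203 + 154 = 357°
−120° (triadic ↓): 357 − 120 = 237°

237°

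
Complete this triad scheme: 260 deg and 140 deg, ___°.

A triad places three hues 120° apart.
The full set through 140° is {20°, 140°, 260°}.
Given {140°, 260°}, the missing hue is 20°.

20°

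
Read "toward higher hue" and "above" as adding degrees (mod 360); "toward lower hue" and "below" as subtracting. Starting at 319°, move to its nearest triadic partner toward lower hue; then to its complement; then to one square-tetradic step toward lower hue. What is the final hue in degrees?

289°

−120° (triadic ↓): 319 − 120 = 199°
+180° (complement): 199 + 180 = 379 → 379 − 360 = 19°
−90° (square ↓): 19 − 90 = -71 → -71 + 360 = 289°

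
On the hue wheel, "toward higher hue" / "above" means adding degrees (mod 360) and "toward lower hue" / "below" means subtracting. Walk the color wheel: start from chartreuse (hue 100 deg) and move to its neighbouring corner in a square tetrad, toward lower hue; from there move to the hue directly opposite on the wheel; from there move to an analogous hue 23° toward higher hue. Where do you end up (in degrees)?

213°

100 − 90 = 10°   (square ↓)
10 + 180 = 190°   (complement)
190 + 23 = 213°   (analog 23° ↑)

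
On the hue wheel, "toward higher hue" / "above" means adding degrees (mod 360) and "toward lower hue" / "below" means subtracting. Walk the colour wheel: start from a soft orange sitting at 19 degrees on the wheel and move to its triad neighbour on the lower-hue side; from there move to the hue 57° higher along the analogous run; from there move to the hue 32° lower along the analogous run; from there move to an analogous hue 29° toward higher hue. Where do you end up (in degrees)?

−120° (triadic ↓): 19 − 120 = -101 → -101 + 360 = 259°
+57° (analog 57° ↑): 259 + 57 = 316°
−32° (analog 32° ↓): 316 − 32 = 284°
+29° (analog 29° ↑): 284 + 29 = 313°

313°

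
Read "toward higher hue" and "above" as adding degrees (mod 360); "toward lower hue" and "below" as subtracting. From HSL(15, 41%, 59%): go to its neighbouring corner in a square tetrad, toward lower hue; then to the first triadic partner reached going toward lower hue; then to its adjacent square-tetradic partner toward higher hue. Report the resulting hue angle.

255°

15 − 90 = -75 → -75 + 360 = 285°   (square ↓)
285 − 120 = 165°   (triadic ↓)
165 + 90 = 255°   (square ↑)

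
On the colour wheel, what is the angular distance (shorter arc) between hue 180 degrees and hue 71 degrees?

|180 − 71| = 109.
109 ≤ 180, so the shorter arc is 109°.

109°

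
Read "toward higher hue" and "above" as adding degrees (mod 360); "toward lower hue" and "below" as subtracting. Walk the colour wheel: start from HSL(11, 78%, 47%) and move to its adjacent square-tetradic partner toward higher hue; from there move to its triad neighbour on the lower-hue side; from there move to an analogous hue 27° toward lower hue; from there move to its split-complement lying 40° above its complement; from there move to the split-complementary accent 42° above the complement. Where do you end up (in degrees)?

36°

square ↑ +90°: 11 + 90 = 101°
triadic ↓ −120°: 101 − 120 = -19 → -19 + 360 = 341°
analog 27° ↓ −27°: 341 − 27 = 314°
split-comp 40° ↑ +220°: 314 + 220 = 534 → 534 − 360 = 174°
split-comp 42° ↑ +222°: 174 + 222 = 396 → 396 − 360 = 36°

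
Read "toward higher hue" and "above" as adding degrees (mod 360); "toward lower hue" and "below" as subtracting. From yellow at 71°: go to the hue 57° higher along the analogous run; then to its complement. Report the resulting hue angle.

308°

71 + 57 = 128°   (analog 57° ↑)
128 + 180 = 308°   (complement)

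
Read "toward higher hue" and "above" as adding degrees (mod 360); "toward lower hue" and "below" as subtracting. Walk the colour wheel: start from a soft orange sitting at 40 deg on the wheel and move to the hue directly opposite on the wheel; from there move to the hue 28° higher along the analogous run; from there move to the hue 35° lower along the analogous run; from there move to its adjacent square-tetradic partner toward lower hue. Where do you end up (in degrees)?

123°

complement +180°: 40 + 180 = 220°
analog 28° ↑ +28°: 220 + 28 = 248°
analog 35° ↓ −35°: 248 − 35 = 213°
square ↓ −90°: 213 − 90 = 123°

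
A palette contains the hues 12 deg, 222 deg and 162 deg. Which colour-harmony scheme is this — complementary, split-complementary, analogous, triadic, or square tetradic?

split-complementary

Sort the hues: 12°, 162°, 222°.
Successive gaps around the wheel: 150°, 60°, 150°.
Two 150° gaps and one 60° gap — a base hue opposite a pair of accents 30° either side of its complement — is the split-complementary pattern.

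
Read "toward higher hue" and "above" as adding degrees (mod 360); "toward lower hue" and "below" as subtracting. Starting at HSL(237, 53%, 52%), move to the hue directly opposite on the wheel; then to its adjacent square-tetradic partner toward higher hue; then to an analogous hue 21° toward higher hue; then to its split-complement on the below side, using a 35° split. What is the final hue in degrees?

313°

+180° (complement): 237 + 180 = 417 → 417 − 360 = 57°
+90° (square ↑): 57 + 90 = 147°
+21° (analog 21° ↑): 147 + 21 = 168°
+145° (split-comp 35° ↓): 168 + 145 = 313°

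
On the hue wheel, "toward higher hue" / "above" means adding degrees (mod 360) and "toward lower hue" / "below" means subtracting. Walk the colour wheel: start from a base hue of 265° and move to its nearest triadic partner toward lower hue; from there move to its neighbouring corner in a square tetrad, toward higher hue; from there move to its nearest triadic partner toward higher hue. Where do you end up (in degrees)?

triadic ↓ −120°: 265 − 120 = 145°
square ↑ +90°: 145 + 90 = 235°
triadic ↑ +120°: 235 + 120 = 355°

355°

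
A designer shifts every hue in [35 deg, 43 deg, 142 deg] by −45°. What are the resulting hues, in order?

35 − 45 = -10 → -10 + 360 = 350°
43 − 45 = -2 → -2 + 360 = 358°
142 − 45 = 97°

350°, 358°, 97°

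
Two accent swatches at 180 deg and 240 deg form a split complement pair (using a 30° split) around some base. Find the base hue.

30°

The accents sit 30° either side of the complement, so the complement is their short-arc midpoint on the wheel.
Short-arc midpoint of 180° and 240°: 210°.
Base is 180° from the complement: 210 − 180 = 30°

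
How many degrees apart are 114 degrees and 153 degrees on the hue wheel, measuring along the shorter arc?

39°

|114 − 153| = 39.
39 ≤ 180, so the shorter arc is 39°.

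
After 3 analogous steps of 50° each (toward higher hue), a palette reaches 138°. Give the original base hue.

3 steps of 50° (toward higher hue) give a net shift of +150°.
Start = end − shift: 138 − 150 = -12 → -12 + 360 = 348°

348°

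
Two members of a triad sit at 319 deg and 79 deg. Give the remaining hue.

199°

A triad spaces three hues 120° apart.
The full set is {79°, 199°, 319°}.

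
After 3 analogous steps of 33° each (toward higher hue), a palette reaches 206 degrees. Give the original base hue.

3 steps of 33° (toward higher hue) give a net shift of +99°.
Start = end − shift: 206 − 99 = 107°

107°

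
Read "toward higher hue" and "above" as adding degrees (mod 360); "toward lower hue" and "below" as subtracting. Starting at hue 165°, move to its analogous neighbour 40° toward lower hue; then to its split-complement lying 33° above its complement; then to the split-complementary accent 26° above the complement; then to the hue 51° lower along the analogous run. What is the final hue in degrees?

analog 40° ↓ −40°: 165 − 40 = 125°
split-comp 33° ↑ +213°: 125 + 213 = 338°
split-comp 26° ↑ +206°: 338 + 206 = 544 → 544 − 360 = 184°
analog 51° ↓ −51°: 184 − 51 = 133°

133°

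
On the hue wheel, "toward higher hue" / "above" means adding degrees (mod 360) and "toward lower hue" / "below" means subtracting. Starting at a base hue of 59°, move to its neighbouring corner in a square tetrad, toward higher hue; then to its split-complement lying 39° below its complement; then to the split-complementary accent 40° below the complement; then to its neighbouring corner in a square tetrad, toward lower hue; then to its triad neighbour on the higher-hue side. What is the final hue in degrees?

+90° (square ↑): 59 + 90 = 149°
+141° (split-comp 39° ↓): 149 + 141 = 290°
+140° (split-comp 40° ↓): 290 + 140 = 430 → 430 − 360 = 70°
−90° (square ↓): 70 − 90 = -20 → -20 + 360 = 340°
+120° (triadic ↑): 340 + 120 = 460 → 460 − 360 = 100°

100°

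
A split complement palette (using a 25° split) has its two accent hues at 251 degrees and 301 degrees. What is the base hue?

96°

The accents sit 25° either side of the complement, so the complement is their short-arc midpoint on the wheel.
Short-arc midpoint of 251° and 301°: 276°.
Base is 180° from the complement: 276 − 180 = 96°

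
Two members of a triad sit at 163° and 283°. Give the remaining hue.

43°

A triad spaces three hues 120° apart.
The full set is {43°, 163°, 283°}.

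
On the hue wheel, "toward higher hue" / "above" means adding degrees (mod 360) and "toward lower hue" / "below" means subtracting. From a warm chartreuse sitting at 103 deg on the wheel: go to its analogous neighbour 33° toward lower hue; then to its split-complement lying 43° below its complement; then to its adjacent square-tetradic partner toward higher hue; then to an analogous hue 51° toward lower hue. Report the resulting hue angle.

103 − 33 = 70°   (analog 33° ↓)
70 + 137 = 207°   (split-comp 43° ↓)
207 + 90 = 297°   (square ↑)
297 − 51 = 246°   (analog 51° ↓)

246°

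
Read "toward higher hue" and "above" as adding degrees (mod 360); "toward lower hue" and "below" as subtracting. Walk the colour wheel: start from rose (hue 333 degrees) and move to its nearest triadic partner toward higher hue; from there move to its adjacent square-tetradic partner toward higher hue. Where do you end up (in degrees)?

183°

triadic ↑ +120°: 333 + 120 = 453 → 453 − 360 = 93°
square ↑ +90°: 93 + 90 = 183°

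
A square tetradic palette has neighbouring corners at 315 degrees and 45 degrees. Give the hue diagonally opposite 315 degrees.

135°

A square tetradic scheme places four hues 90° apart; opposite corners are 180° apart.
315 + 180 = 495 → 495 − 360 = 135°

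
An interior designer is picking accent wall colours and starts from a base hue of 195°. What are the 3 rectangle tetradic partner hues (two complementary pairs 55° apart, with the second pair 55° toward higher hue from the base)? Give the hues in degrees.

A rectangular tetradic uses two complementary pairs 55° apart: offsets 0°, 55°, 180°, 235°.
195 + 55 = 250°
195 + 180 = 375 → 375 − 360 = 15°
195 + 235 = 430 → 430 − 360 = 70°

250°, 15°, 70°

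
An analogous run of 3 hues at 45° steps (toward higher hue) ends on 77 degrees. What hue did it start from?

347°

2 steps of 45° (toward higher hue) give a net shift of +90°.
Start = end − shift: 77 − 90 = -13 → -13 + 360 = 347°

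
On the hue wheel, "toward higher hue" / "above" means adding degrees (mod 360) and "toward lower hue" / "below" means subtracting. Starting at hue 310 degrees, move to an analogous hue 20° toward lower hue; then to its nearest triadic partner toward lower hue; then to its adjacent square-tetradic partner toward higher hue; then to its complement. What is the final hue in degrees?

310 − 20 = 290°   (analog 20° ↓)
290 − 120 = 170°   (triadic ↓)
170 + 90 = 260°   (square ↑)
260 + 180 = 440 → 440 − 360 = 80°   (complement)

80°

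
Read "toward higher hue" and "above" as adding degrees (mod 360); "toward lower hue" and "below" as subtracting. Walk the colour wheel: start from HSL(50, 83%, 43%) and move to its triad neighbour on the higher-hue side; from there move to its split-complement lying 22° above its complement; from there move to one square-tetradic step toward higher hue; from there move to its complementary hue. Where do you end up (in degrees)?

282°

triadic ↑ +120°: 50 + 120 = 170°
split-comp 22° ↑ +202°: 170 + 202 = 372 → 372 − 360 = 12°
square ↑ +90°: 12 + 90 = 102°
complement +180°: 102 + 180 = 282°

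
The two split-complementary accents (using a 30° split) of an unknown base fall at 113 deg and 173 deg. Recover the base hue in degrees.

The accents sit 30° either side of the complement, so the complement is their short-arc midpoint on the wheel.
Short-arc midpoint of 113° and 173°: 143°.
Base is 180° from the complement: 143 − 180 = -37 → -37 + 360 = 323°

323°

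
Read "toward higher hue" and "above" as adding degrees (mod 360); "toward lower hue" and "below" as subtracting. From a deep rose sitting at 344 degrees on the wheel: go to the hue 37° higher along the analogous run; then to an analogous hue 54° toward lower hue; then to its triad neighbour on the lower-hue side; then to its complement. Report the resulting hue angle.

+37° (analog 37° ↑): 344 + 37 = 381 → 381 − 360 = 21°
−54° (analog 54° ↓): 21 − 54 = -33 → -33 + 360 = 327°
−120° (triadic ↓): 327 − 120 = 207°
+180° (complement): 207 + 180 = 387 → 387 − 360 = 27°

27°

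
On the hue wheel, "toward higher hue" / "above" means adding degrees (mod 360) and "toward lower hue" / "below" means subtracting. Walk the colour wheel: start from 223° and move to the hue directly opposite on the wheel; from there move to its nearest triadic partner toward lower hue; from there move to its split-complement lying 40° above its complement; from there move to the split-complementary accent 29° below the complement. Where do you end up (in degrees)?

complement +180°: 223 + 180 = 403 → 403 − 360 = 43°
triadic ↓ −120°: 43 − 120 = -77 → -77 + 360 = 283°
split-comp 40° ↑ +220°: 283 + 220 = 503 → 503 − 360 = 143°
split-comp 29° ↓ +151°: 143 + 151 = 294°

294°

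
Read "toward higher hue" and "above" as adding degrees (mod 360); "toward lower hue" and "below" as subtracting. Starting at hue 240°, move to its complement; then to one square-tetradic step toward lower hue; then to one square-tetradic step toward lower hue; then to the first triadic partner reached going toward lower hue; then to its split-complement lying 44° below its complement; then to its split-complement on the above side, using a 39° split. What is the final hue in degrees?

complement +180°: 240 + 180 = 420 → 420 − 360 = 60°
square ↓ −90°: 60 − 90 = -30 → -30 + 360 = 330°
square ↓ −90°: 330 − 90 = 240°
triadic ↓ −120°: 240 − 120 = 120°
split-comp 44° ↓ +136°: 120 + 136 = 256°
split-comp 39° ↑ +219°: 256 + 219 = 475 → 475 − 360 = 115°

115°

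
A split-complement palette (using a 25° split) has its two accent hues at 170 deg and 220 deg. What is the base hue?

The accents sit 25° either side of the complement, so the complement is their short-arc midpoint on the wheel.
Short-arc midpoint of 170° and 220°: 195°.
Base is 180° from the complement: 195 − 180 = 15°

15°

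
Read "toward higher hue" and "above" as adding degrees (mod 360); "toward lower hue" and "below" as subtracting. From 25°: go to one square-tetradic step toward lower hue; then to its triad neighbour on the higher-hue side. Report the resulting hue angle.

−90° (square ↓): 25 − 90 = -65 → -65 + 360 = 295°
+120° (triadic ↑): 295 + 120 = 415 → 415 − 360 = 55°

55°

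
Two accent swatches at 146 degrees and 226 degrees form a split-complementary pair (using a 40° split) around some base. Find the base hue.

6°

The accents sit 40° either side of the complement, so the complement is their short-arc midpoint on the wheel.
Short-arc midpoint of 146° and 226°: 186°.
Base is 180° from the complement: 186 − 180 = 6°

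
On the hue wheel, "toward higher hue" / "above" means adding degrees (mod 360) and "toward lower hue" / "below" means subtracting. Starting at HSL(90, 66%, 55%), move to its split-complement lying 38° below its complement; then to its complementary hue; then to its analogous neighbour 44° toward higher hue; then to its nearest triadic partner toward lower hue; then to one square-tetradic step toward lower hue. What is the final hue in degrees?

split-comp 38° ↓ +142°: 90 + 142 = 232°
complement +180°: 232 + 180 = 412 → 412 − 360 = 52°
analog 44° ↑ +44°: 52 + 44 = 96°
triadic ↓ −120°: 96 − 120 = -24 → -24 + 360 = 336°
square ↓ −90°: 336 − 90 = 246°

246°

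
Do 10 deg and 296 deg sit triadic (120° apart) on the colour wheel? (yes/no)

Angular distance: |10 − 296| = 286; shorter arc = 360 − 286 = 74°.
Triadic (120° apart) requires 120°.

no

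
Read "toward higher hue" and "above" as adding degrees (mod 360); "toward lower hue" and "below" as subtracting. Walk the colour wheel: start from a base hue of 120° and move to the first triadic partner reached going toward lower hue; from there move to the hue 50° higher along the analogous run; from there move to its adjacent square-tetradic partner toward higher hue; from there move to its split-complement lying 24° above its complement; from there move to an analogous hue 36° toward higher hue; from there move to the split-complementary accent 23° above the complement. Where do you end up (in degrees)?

223°

triadic ↓ −120°: 120 − 120 = 0°
analog 50° ↑ +50°: 0 + 50 = 50°
square ↑ +90°: 50 + 90 = 140°
split-comp 24° ↑ +204°: 140 + 204 = 344°
analog 36° ↑ +36°: 344 + 36 = 380 → 380 − 360 = 20°
split-comp 23° ↑ +203°: 20 + 203 = 223°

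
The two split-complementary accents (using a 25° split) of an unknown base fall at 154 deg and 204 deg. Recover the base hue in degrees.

The accents sit 25° either side of the complement, so the complement is their short-arc midpoint on the wheel.
Short-arc midpoint of 154° and 204°: 179°.
Base is 180° from the complement: 179 − 180 = -1 → -1 + 360 = 359°

359°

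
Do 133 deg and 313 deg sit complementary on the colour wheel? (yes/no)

Angular distance: |133 − 313| = 180 = 180°.
Complementary requires 180°.

yes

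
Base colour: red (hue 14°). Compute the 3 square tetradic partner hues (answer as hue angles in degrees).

A square tetradic scheme places four hues every 90°.
14 + 90 = 104°
14 + 180 = 194°
14 + 270 = 284°

104°, 194°, 284°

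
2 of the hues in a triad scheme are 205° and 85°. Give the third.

325°

A triad places three hues 120° apart.
The full set through 85° is {85°, 205°, 325°}.
Given {85°, 205°}, the missing hue is 325°.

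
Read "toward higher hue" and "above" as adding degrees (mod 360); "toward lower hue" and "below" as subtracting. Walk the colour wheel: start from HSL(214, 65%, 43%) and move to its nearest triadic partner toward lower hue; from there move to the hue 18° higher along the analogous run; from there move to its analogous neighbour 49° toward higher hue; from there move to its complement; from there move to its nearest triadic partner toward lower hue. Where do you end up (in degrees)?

221°

triadic ↓ −120°: 214 − 120 = 94°
analog 18° ↑ +18°: 94 + 18 = 112°
analog 49° ↑ +49°: 112 + 49 = 161°
complement +180°: 161 + 180 = 341°
triadic ↓ −120°: 341 − 120 = 221°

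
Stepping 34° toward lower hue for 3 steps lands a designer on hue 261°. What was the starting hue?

3°

3 steps of 34° (toward lower hue) give a net shift of −102°.
Start = end − shift: 261 + 102 = 363 → 363 − 360 = 3°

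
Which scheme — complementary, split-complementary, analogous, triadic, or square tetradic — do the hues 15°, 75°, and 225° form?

split-complementary

Sort the hues: 15°, 75°, 225°.
Successive gaps around the wheel: 60°, 150°, 150°.
Two 150° gaps and one 60° gap — a base hue opposite a pair of accents 30° either side of its complement — is the split-complementary pattern.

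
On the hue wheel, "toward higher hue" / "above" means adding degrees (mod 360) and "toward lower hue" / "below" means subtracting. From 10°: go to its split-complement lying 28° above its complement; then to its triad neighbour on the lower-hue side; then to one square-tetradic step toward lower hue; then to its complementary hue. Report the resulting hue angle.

10 + 208 = 218°   (split-comp 28° ↑)
218 − 120 = 98°   (triadic ↓)
98 − 90 = 8°   (square ↓)
8 + 180 = 188°   (complement)

188°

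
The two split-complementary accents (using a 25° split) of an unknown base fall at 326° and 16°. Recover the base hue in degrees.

The accents sit 25° either side of the complement, so the complement is their short-arc midpoint on the wheel.
Short-arc midpoint of 326° and 16°: 351°.
Base is 180° from the complement: 351 − 180 = 171°

171°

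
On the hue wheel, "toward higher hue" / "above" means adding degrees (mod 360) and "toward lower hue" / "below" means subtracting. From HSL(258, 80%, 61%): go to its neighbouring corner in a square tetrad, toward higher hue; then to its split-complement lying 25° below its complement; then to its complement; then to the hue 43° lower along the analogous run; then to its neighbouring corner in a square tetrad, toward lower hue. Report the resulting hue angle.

+90° (square ↑): 258 + 90 = 348°
+155° (split-comp 25° ↓): 348 + 155 = 503 → 503 − 360 = 143°
+180° (complement): 143 + 180 = 323°
−43° (analog 43° ↓): 323 − 43 = 280°
−90° (square ↓): 280 − 90 = 190°

190°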